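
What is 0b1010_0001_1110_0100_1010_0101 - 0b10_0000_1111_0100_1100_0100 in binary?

0b100000001110111111100001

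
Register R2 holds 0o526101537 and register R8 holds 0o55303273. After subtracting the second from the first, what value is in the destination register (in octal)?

0o450576244

Subtract column by column in base 8:
  7-3 → 4
  3-7 → 4 (borrow)
  5-2-1 → 2
  1-3 → 6 (borrow)
  0-0-1 → 7 (borrow)
  1-3-1 → 5 (borrow)
  6-5-1 → 0
  2-5 → 5 (borrow)
  5-0-1 → 4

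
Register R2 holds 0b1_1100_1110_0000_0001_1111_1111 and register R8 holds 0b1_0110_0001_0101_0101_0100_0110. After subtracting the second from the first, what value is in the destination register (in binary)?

0b11011001010110010111001

Subtract column by column in base 2:
  1-0 → 1
  1-1 → 0
  1-1 → 0
  1-0 → 1
  1-0 → 1
  1-0 → 1
  1-1 → 0
  1-0 → 1
  1-1 → 0
  0-0 → 0
  0-1 → 1 (borrow)
  0-0-1 → 1 (borrow)
  0-1-1 → 0 (borrow)
  0-0-1 → 1 (borrow)
  0-1-1 → 0 (borrow)
  0-0-1 → 1 (borrow)
  0-1-1 → 0 (borrow)
  1-0-1 → 0
  1-0 → 1
  1-0 → 1
  0-0 → 0
  0-1 → 1 (borrow)
  1-1-1 → 1 (borrow)
  1-0-1 → 0
  1-1 → 0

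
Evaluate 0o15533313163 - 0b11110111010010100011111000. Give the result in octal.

0o15144066573

0b11110111010010100011111000 = 0o367224370 in octal.
Subtract column by column in base 8:
  3-0 → 3
  6-7 → 7 (borrow)
  1-3-1 → 5 (borrow)
  3-4-1 → 6 (borrow)
  1-2-1 → 6 (borrow)
  3-2-1 → 0
  3-7 → 4 (borrow)
  3-6-1 → 4 (borrow)
  5-3-1 → 1
  5-0 → 5
  1-0 → 1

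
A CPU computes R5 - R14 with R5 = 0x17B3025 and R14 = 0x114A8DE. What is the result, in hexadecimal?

0x668747

Subtract column by column in base 16:
  5-E → 7 (borrow)
  2-D-1 → 4 (borrow)
  0-8-1 → 7 (borrow)
  3-A-1 → 8 (borrow)
  B-4-1 → 6
  7-1 → 6
  1-1 → 0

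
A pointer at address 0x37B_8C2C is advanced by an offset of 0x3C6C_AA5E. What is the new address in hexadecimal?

0x3FE8368A

Add column by column in base 16, right to left:
  C+E = A carry 1
  2+5+1 = 8
  C+A = 6 carry 1
  8+A+1 = 3 carry 1
  B+C+1 = 8 carry 1
  7+6+1 = E
  3+C = F
  0+3 = 3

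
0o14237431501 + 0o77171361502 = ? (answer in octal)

Add column by column in base 8, right to left:
  1+2 = 3
  0+0 = 0
  5+5 = 2 carry 1
  1+1+1 = 3
  3+6 = 1 carry 1
  4+3+1 = 0 carry 1
  7+1+1 = 1 carry 1
  3+7+1 = 3 carry 1
  2+1+1 = 4
  4+7 = 3 carry 1
  1+7+1 = 1 carry 1
  final carry 1

0o113431013203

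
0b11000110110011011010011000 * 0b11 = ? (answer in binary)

Multiply each base-2 digit by 3, carrying:
  0×3 = 0 → write 0
  0×3 = 0 → write 0
  0×3 = 0 → write 0
  1×3 = 3 → write 1 carry 1
  1×3+1 = 4 → write 0 carry 2
  0×3+2 = 2 → write 0 carry 1
  0×3+1 = 1 → write 1
  1×3 = 3 → write 1 carry 1
  0×3+1 = 1 → write 1
  1×3 = 3 → write 1 carry 1
  1×3+1 = 4 → write 0 carry 2
  0×3+2 = 2 → write 0 carry 1
  1×3+1 = 4 → write 0 carry 2
  1×3+2 = 5 → write 1 carry 2
  0×3+2 = 2 → write 0 carry 1
  0×3+1 = 1 → write 1
  1×3 = 3 → write 1 carry 1
  1×3+1 = 4 → write 0 carry 2
  0×3+2 = 2 → write 0 carry 1
  1×3+1 = 4 → write 0 carry 2
  1×3+2 = 5 → write 1 carry 2
  0×3+2 = 2 → write 0 carry 1
  0×3+1 = 1 → write 1
  0×3 = 0 → write 0
  1×3 = 3 → write 1 carry 1
  1×3+1 = 4 → write 0 carry 2
  remaining carry: 10

0b1001010100011010001111001000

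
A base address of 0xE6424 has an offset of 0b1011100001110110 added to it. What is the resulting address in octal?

0xE6424 = 0o3462044 in octal.
0b1011100001110110 = 0o134166 in octal.
Add column by column in base 8, right to left:
  4+6 = 2 carry 1
  4+6+1 = 3 carry 1
  0+1+1 = 2
  2+4 = 6
  6+3 = 1 carry 1
  4+1+1 = 6
  3+0 = 3

0o3616232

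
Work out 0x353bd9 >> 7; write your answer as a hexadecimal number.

0x6a77

7 bits is not a whole number of base-16 digits; in binary: 1101010011101111011001 >> 7 = 110101001110111.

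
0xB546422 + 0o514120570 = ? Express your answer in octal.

0xB546422 = 0o1325062042 in octal.
Add column by column in base 8, right to left:
  2+0 = 2
  4+7 = 3 carry 1
  0+5+1 = 6
  2+0 = 2
  6+2 = 0 carry 1
  0+1+1 = 2
  5+4 = 1 carry 1
  2+1+1 = 4
  3+5 = 0 carry 1
  1+0+1 = 2

0o2041202632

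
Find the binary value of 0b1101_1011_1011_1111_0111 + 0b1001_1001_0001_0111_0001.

Add column by column in base 2, right to left:
  1+1 = 0 carry 1
  1+0+1 = 0 carry 1
  1+0+1 = 0 carry 1
  0+0+1 = 1
  1+1 = 0 carry 1
  1+1+1 = 1 carry 1
  1+1+1 = 1 carry 1
  1+0+1 = 0 carry 1
  1+1+1 = 1 carry 1
  1+0+1 = 0 carry 1
  0+0+1 = 1
  1+0 = 1
  1+1 = 0 carry 1
  1+0+1 = 0 carry 1
  0+0+1 = 1
  1+1 = 0 carry 1
  1+1+1 = 1 carry 1
  0+0+1 = 1
  1+0 = 1
  1+1 = 0 carry 1
  final carry 1

0b101110100110101101000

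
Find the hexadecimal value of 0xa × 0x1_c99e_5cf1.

0x11e02fa16a

Multiply each base-16 digit by 10, carrying:
  1×10 = 10 → write a
  f×10 = 150 → write 6 carry 9
  c×10+9 = 129 → write 1 carry 8
  5×10+8 = 58 → write a carry 3
  e×10+3 = 143 → write f carry 8
  9×10+8 = 98 → write 2 carry 6
  9×10+6 = 96 → write 0 carry 6
  c×10+6 = 126 → write e carry 7
  1×10+7 = 17 → write 1 carry 1
  remaining carry: 1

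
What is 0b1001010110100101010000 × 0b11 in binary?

0b11100000011101111110000

Multiply each base-2 digit by 3, carrying:
  0×3 = 0 → write 0
  0×3 = 0 → write 0
  0×3 = 0 → write 0
  0×3 = 0 → write 0
  1×3 = 3 → write 1 carry 1
  0×3+1 = 1 → write 1
  1×3 = 3 → write 1 carry 1
  0×3+1 = 1 → write 1
  1×3 = 3 → write 1 carry 1
  0×3+1 = 1 → write 1
  0×3 = 0 → write 0
  1×3 = 3 → write 1 carry 1
  0×3+1 = 1 → write 1
  1×3 = 3 → write 1 carry 1
  1×3+1 = 4 → write 0 carry 2
  0×3+2 = 2 → write 0 carry 1
  1×3+1 = 4 → write 0 carry 2
  0×3+2 = 2 → write 0 carry 1
  1×3+1 = 4 → write 0 carry 2
  0×3+2 = 2 → write 0 carry 1
  0×3+1 = 1 → write 1
  1×3 = 3 → write 1 carry 1
  remaining carry: 1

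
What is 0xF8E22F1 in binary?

0b1111100011100010001011110001

Expand each hex digit to 4 bits: F=1111 8=1000 E=1110 2=0010 2=0010 F=1111 1=0001.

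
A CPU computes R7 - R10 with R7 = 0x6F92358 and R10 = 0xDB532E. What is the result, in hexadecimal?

0x61DD02A

Subtract column by column in base 16:
  8-E → A (borrow)
  5-2-1 → 2
  3-3 → 0
  2-5 → D (borrow)
  9-B-1 → D (borrow)
  F-D-1 → 1
  6-0 → 6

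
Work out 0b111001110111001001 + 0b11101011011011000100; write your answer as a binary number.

0b100100101010010001101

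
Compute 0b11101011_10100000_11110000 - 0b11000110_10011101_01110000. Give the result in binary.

0b1001010000001110000000

Subtract column by column in base 2:
  0-0 → 0
  0-0 → 0
  0-0 → 0
  0-0 → 0
  1-1 → 0
  1-1 → 0
  1-1 → 0
  1-0 → 1
  0-1 → 1 (borrow)
  0-0-1 → 1 (borrow)
  0-1-1 → 0 (borrow)
  0-1-1 → 0 (borrow)
  0-1-1 → 0 (borrow)
  1-0-1 → 0
  0-0 → 0
  1-1 → 0
  1-0 → 1
  1-1 → 0
  0-1 → 1 (borrow)
  1-0-1 → 0
  0-0 → 0
  1-0 → 1
  1-1 → 0
  1-1 → 0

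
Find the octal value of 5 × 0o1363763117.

Multiply each base-8 digit by 5, carrying:
  7×5 = 35 → write 3 carry 4
  1×5+4 = 9 → write 1 carry 1
  1×5+1 = 6 → write 6
  3×5 = 15 → write 7 carry 1
  6×5+1 = 31 → write 7 carry 3
  7×5+3 = 38 → write 6 carry 4
  3×5+4 = 19 → write 3 carry 2
  6×5+2 = 32 → write 0 carry 4
  3×5+4 = 19 → write 3 carry 2
  1×5+2 = 7 → write 7

0o7303677613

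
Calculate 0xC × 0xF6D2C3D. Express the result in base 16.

Multiply each base-16 digit by 12, carrying:
  D×12 = 156 → write C carry 9
  3×12+9 = 45 → write D carry 2
  C×12+2 = 146 → write 2 carry 9
  2×12+9 = 33 → write 1 carry 2
  D×12+2 = 158 → write E carry 9
  6×12+9 = 81 → write 1 carry 5
  F×12+5 = 185 → write 9 carry 11
  remaining carry: B

0xB91E12DC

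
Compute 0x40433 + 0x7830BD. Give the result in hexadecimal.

0x7C34F0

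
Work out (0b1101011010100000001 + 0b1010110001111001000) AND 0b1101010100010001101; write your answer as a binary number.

0b1000000100010001001

Add column by column in base 2, right to left:
  1+0 = 1
  0+0 = 0
  0+0 = 0
  0+1 = 1
  0+0 = 0
  0+0 = 0
  0+1 = 1
  0+1 = 1
  1+1 = 0 carry 1
  0+1+1 = 0 carry 1
  1+0+1 = 0 carry 1
  0+0+1 = 1
  1+0 = 1
  1+1 = 0 carry 1
  0+1+1 = 0 carry 1
  1+0+1 = 0 carry 1
  0+1+1 = 0 carry 1
  1+0+1 = 0 carry 1
  1+1+1 = 1 carry 1
  final carry 1
Sum = 0b11000001100011001001; now AND with 0b1101010100010001101:
  11000001100011001001
& 01101010100010001101
= 01000000100010001001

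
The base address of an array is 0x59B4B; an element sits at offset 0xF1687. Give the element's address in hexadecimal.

0x14B1D2

Add column by column in base 16, right to left:
  B+7 = 2 carry 1
  4+8+1 = D
  B+6 = 1 carry 1
  9+1+1 = B
  5+F = 4 carry 1
  final carry 1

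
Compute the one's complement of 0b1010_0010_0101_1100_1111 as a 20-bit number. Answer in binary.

Invert each bit: 10100010010111001111 → 01011101101000110000.

0b01011101101000110000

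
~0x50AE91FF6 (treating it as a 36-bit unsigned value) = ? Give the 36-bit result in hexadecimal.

Each hex digit d becomes F−d:
  5→A, 0→F, A→5, E→1, 9→6, 1→E, F→0, F→0, 6→9

0xAF516E009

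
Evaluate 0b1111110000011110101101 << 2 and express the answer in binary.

0b111111000001111010110100

Left shift by 2: append 2 zero bits.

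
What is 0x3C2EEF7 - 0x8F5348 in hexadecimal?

0x3339BAF

Subtract column by column in base 16:
  7-8 → F (borrow)
  F-4-1 → A
  E-3 → B
  E-5 → 9
  2-F → 3 (borrow)
  C-8-1 → 3
  3-0 → 3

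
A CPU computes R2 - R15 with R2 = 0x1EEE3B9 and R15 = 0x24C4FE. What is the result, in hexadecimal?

0x1CA1EBB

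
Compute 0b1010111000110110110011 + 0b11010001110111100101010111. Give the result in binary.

Add column by column in base 2, right to left:
  1+1 = 0 carry 1
  1+1+1 = 1 carry 1
  0+1+1 = 0 carry 1
  0+0+1 = 1
  1+1 = 0 carry 1
  1+0+1 = 0 carry 1
  0+1+1 = 0 carry 1
  1+0+1 = 0 carry 1
  1+1+1 = 1 carry 1
  0+0+1 = 1
  1+0 = 1
  1+1 = 0 carry 1
  0+1+1 = 0 carry 1
  0+1+1 = 0 carry 1
  0+1+1 = 0 carry 1
  1+0+1 = 0 carry 1
  1+1+1 = 1 carry 1
  1+1+1 = 1 carry 1
  0+1+1 = 0 carry 1
  1+0+1 = 0 carry 1
  0+0+1 = 1
  1+0 = 1
  0+1 = 1
  0+0 = 0
  0+1 = 1
  0+1 = 1

0b11011100110000011100001010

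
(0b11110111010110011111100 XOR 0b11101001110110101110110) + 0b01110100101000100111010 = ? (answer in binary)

First 0b11110111010110011111100 XOR 0b11101001110110101110110 = 0b00011110100000110001010.
Add column by column in base 2, right to left:
  0+0 = 0
  1+1 = 0 carry 1
  0+0+1 = 1
  1+1 = 0 carry 1
  0+1+1 = 0 carry 1
  0+1+1 = 0 carry 1
  0+0+1 = 1
  1+0 = 1
  1+1 = 0 carry 1
  0+0+1 = 1
  0+0 = 0
  0+0 = 0
  0+1 = 1
  0+0 = 0
  1+1 = 0 carry 1
  0+0+1 = 1
  1+0 = 1
  1+1 = 0 carry 1
  1+0+1 = 0 carry 1
  1+1+1 = 1 carry 1
  0+1+1 = 0 carry 1
  0+1+1 = 0 carry 1
  final carry 1

0b10010011001001011000100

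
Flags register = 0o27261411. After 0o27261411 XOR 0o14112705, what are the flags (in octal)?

XOR each oct digit independently (no carries):
  2^1=3, 7^4=3, 2^1=3, 6^1=7, 1^2=3, 4^7=3, 1^0=1, 1^5=4

0o33373314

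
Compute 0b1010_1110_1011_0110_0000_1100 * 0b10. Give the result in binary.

0b1010111010110110000011000

Multiply each base-2 digit by 2, carrying:
  0×2 = 0 → write 0
  0×2 = 0 → write 0
  1×2 = 2 → write 0 carry 1
  1×2+1 = 3 → write 1 carry 1
  0×2+1 = 1 → write 1
  0×2 = 0 → write 0
  0×2 = 0 → write 0
  0×2 = 0 → write 0
  0×2 = 0 → write 0
  1×2 = 2 → write 0 carry 1
  1×2+1 = 3 → write 1 carry 1
  0×2+1 = 1 → write 1
  1×2 = 2 → write 0 carry 1
  1×2+1 = 3 → write 1 carry 1
  0×2+1 = 1 → write 1
  1×2 = 2 → write 0 carry 1
  0×2+1 = 1 → write 1
  1×2 = 2 → write 0 carry 1
  1×2+1 = 3 → write 1 carry 1
  1×2+1 = 3 → write 1 carry 1
  0×2+1 = 1 → write 1
  1×2 = 2 → write 0 carry 1
  0×2+1 = 1 → write 1
  1×2 = 2 → write 0 carry 1
  remaining carry: 1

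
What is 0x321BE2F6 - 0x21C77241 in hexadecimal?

0x105470B5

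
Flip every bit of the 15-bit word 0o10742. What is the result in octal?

0o67035

Each oct digit d becomes 7−d:
  1→6, 0→7, 7→0, 4→3, 2→5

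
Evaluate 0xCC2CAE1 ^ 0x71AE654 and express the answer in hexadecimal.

0xBD82CB5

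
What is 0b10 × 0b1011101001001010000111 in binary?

0b10111010010010100001110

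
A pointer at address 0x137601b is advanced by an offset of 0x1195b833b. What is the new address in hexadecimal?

Add column by column in base 16, right to left:
  b+b = 6 carry 1
  1+3+1 = 5
  0+3 = 3
  6+8 = e
  7+b = 2 carry 1
  3+5+1 = 9
  1+9 = a
  0+1 = 1
  0+1 = 1

0x11a92e356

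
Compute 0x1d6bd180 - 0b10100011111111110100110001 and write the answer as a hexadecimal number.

0x1adbd44f

0b10100011111111110100110001 = 0x28ffd31 in hexadecimal.
Subtract column by column in base 16:
  0-1 → f (borrow)
  8-3-1 → 4
  1-d → 4 (borrow)
  d-f-1 → d (borrow)
  b-f-1 → b (borrow)
  6-8-1 → d (borrow)
  d-2-1 → a
  1-0 → 1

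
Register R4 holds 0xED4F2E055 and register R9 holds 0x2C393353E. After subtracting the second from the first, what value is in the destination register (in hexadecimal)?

0xC115FAB17

Subtract column by column in base 16:
  5-E → 7 (borrow)
  5-3-1 → 1
  0-5 → B (borrow)
  E-3-1 → A
  2-3 → F (borrow)
  F-9-1 → 5
  4-3 → 1
  D-C → 1
  E-2 → C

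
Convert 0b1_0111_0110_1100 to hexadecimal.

0x176C

Group the bits into nibbles: 0001 0111 0110 1100 → 176C.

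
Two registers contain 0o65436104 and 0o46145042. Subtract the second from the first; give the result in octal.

Subtract column by column in base 8:
  4-2 → 2
  0-4 → 4 (borrow)
  1-0-1 → 0
  6-5 → 1
  3-4 → 7 (borrow)
  4-1-1 → 2
  5-6 → 7 (borrow)
  6-4-1 → 1

0o17271042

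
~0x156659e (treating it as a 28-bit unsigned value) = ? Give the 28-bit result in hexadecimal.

0xea99a61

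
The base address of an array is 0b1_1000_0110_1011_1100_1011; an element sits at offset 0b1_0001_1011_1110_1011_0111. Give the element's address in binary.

0b1010100010101010000010

Add column by column in base 2, right to left:
  1+1 = 0 carry 1
  1+1+1 = 1 carry 1
  0+1+1 = 0 carry 1
  1+0+1 = 0 carry 1
  0+1+1 = 0 carry 1
  0+1+1 = 0 carry 1
  1+0+1 = 0 carry 1
  1+1+1 = 1 carry 1
  1+0+1 = 0 carry 1
  1+1+1 = 1 carry 1
  0+1+1 = 0 carry 1
  1+1+1 = 1 carry 1
  0+1+1 = 0 carry 1
  1+1+1 = 1 carry 1
  1+0+1 = 0 carry 1
  0+1+1 = 0 carry 1
  0+1+1 = 0 carry 1
  0+0+1 = 1
  0+0 = 0
  1+0 = 1
  1+1 = 0 carry 1
  final carry 1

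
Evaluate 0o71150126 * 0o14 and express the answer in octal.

0o1256342010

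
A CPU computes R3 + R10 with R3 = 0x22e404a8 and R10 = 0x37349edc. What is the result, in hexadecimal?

0x5a18a384

Add column by column in base 16, right to left:
  8+c = 4 carry 1
  a+d+1 = 8 carry 1
  4+e+1 = 3 carry 1
  0+9+1 = a
  4+4 = 8
  e+3 = 1 carry 1
  2+7+1 = a
  2+3 = 5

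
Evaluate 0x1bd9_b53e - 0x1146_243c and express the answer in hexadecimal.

Subtract column by column in base 16:
  e-c → 2
  3-3 → 0
  5-4 → 1
  b-2 → 9
  9-6 → 3
  d-4 → 9
  b-1 → a
  1-1 → 0

0xa939102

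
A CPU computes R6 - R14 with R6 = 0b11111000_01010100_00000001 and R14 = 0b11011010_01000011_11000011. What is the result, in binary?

0b111100001000000111110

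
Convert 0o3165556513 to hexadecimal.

0x19d6dd4b

Each octal digit is 3 bits: 3=011 1=001 6=110 5=101 5=101 5=101 6=110 5=101 1=001 3=011.
Group the bits into nibbles: 0001 1001 1101 0110 1101 1101 0100 1011 → 19d6dd4b.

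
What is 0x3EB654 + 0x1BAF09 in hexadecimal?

0x5A655D

Add column by column in base 16, right to left:
  4+9 = D
  5+0 = 5
  6+F = 5 carry 1
  B+A+1 = 6 carry 1
  E+B+1 = A carry 1
  3+1+1 = 5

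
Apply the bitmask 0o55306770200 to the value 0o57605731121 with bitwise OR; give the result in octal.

0o57707771321

OR each oct digit independently (no carries):
  5|5=5, 7|5=7, 6|3=7, 0|0=0, 5|6=7, 7|7=7, 3|7=7, 1|0=1, 1|2=3, 2|0=2, 1|0=1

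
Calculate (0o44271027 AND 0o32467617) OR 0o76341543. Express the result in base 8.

0o76361547

0o44271027 AND 0o32467617 = 0o00061007.
Then OR with 0o76341543.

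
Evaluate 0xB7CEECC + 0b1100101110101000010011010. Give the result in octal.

0o1505037546

0xB7CEECC = 0o1337167314 in octal.
0b1100101110101000010011010 = 0o145650232 in octal.
Add column by column in base 8, right to left:
  4+2 = 6
  1+3 = 4
  3+2 = 5
  7+0 = 7
  6+5 = 3 carry 1
  1+6+1 = 0 carry 1
  7+5+1 = 5 carry 1
  3+4+1 = 0 carry 1
  3+1+1 = 5
  1+0 = 1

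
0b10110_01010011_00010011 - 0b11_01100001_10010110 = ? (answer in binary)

0b100101111000101111101

Subtract column by column in base 2:
  1-0 → 1
  1-1 → 0
  0-1 → 1 (borrow)
  0-0-1 → 1 (borrow)
  1-1-1 → 1 (borrow)
  0-0-1 → 1 (borrow)
  0-0-1 → 1 (borrow)
  0-1-1 → 0 (borrow)
  1-1-1 → 1 (borrow)
  1-0-1 → 0
  0-0 → 0
  0-0 → 0
  1-0 → 1
  0-1 → 1 (borrow)
  1-1-1 → 1 (borrow)
  0-0-1 → 1 (borrow)
  0-1-1 → 0 (borrow)
  1-1-1 → 1 (borrow)
  1-0-1 → 0
  0-0 → 0
  1-0 → 1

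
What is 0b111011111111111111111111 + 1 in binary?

0b111100000000000000000000

The trailing 20 digits are 1 (max in base 2), so adding 1 cascades: they roll to 0 and the next digit up increments.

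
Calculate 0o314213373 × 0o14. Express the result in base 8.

0o4623211704

Multiply each base-8 digit by 12, carrying:
  3×12 = 36 → write 4 carry 4
  7×12+4 = 88 → write 0 carry 11
  3×12+11 = 47 → write 7 carry 5
  3×12+5 = 41 → write 1 carry 5
  1×12+5 = 17 → write 1 carry 2
  2×12+2 = 26 → write 2 carry 3
  4×12+3 = 51 → write 3 carry 6
  1×12+6 = 18 → write 2 carry 2
  3×12+2 = 38 → write 6 carry 4
  remaining carry: 4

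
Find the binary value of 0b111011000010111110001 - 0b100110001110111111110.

Subtract column by column in base 2:
  1-0 → 1
  0-1 → 1 (borrow)
  0-1-1 → 0 (borrow)
  0-1-1 → 0 (borrow)
  1-1-1 → 1 (borrow)
  1-1-1 → 1 (borrow)
  1-1-1 → 1 (borrow)
  1-1-1 → 1 (borrow)
  1-1-1 → 1 (borrow)
  0-0-1 → 1 (borrow)
  1-1-1 → 1 (borrow)
  0-1-1 → 0 (borrow)
  0-1-1 → 0 (borrow)
  0-0-1 → 1 (borrow)
  0-0-1 → 1 (borrow)
  1-0-1 → 0
  1-1 → 0
  0-1 → 1 (borrow)
  1-0-1 → 0
  1-0 → 1
  1-1 → 0

0b10100110011111110011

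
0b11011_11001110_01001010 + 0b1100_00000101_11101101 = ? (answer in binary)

Add column by column in base 2, right to left:
  0+1 = 1
  1+0 = 1
  0+1 = 1
  1+1 = 0 carry 1
  0+0+1 = 1
  0+1 = 1
  1+1 = 0 carry 1
  0+1+1 = 0 carry 1
  0+1+1 = 0 carry 1
  1+0+1 = 0 carry 1
  1+1+1 = 1 carry 1
  1+0+1 = 0 carry 1
  0+0+1 = 1
  0+0 = 0
  1+0 = 1
  1+0 = 1
  1+0 = 1
  1+0 = 1
  0+1 = 1
  1+1 = 0 carry 1
  1+0+1 = 0 carry 1
  final carry 1

0b1001111101010000110111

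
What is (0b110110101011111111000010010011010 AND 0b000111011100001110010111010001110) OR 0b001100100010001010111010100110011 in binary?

0b1110101010001110111010110111011

0b110110101011111111000010010011010 AND 0b000111011100001110010111010001110 = 0b000110001000001110000010010001010.
Then OR with 0b001100100010001010111010100110011.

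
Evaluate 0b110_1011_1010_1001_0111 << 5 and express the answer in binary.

0b110101110101001011100000

Left shift by 5: append 5 zero bits.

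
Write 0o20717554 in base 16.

0x439F6C

Each octal digit is 3 bits: 2=010 0=000 7=111 1=001 7=111 5=101 5=101 4=100.
Group the bits into nibbles: 0100 0011 1001 1111 0110 1100 → 439F6C.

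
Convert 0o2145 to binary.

Each octal digit is 3 bits: 2=010 1=001 4=100 5=101.

0b10001100101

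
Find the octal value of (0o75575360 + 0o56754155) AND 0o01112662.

0o110420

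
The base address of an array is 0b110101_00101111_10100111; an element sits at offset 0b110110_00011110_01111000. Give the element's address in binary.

Add column by column in base 2, right to left:
  1+0 = 1
  1+0 = 1
  1+0 = 1
  0+1 = 1
  0+1 = 1
  1+1 = 0 carry 1
  0+1+1 = 0 carry 1
  1+0+1 = 0 carry 1
  1+0+1 = 0 carry 1
  1+1+1 = 1 carry 1
  1+1+1 = 1 carry 1
  1+1+1 = 1 carry 1
  0+1+1 = 0 carry 1
  1+0+1 = 0 carry 1
  0+0+1 = 1
  0+0 = 0
  1+0 = 1
  0+1 = 1
  1+1 = 0 carry 1
  0+0+1 = 1
  1+1 = 0 carry 1
  1+1+1 = 1 carry 1
  final carry 1

0b11010110100111000011111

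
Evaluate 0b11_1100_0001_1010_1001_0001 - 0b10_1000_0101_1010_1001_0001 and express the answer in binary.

0b100111100000000000000

Subtract column by column in base 2:
  1-1 → 0
  0-0 → 0
  0-0 → 0
  0-0 → 0
  1-1 → 0
  0-0 → 0
  0-0 → 0
  1-1 → 0
  0-0 → 0
  1-1 → 0
  0-0 → 0
  1-1 → 0
  1-1 → 0
  0-0 → 0
  0-1 → 1 (borrow)
  0-0-1 → 1 (borrow)
  0-0-1 → 1 (borrow)
  0-0-1 → 1 (borrow)
  1-0-1 → 0
  1-1 → 0
  1-0 → 1
  1-1 → 0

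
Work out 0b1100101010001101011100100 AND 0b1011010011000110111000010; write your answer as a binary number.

0b1000000010000100011000000

AND bit by bit (1 only where both bits are 1):
  1100101010001101011100100
& 1011010011000110111000010
= 1000000010000100011000000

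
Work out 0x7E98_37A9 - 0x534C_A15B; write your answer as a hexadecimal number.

Subtract column by column in base 16:
  9-B → E (borrow)
  A-5-1 → 4
  7-1 → 6
  3-A → 9 (borrow)
  8-C-1 → B (borrow)
  9-4-1 → 4
  E-3 → B
  7-5 → 2

0x2B4B964E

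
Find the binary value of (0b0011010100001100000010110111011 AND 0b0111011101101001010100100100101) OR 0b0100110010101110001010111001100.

0b111110110101110001010111101101

0b0011010100001100000010110111011 AND 0b0111011101101001010100100100101 = 0b0011010100001000000000100100001.
Then OR with 0b0100110010101110001010111001100.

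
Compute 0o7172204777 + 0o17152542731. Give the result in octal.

Add column by column in base 8, right to left:
  7+1 = 0 carry 1
  7+3+1 = 3 carry 1
  7+7+1 = 7 carry 1
  4+2+1 = 7
  0+4 = 4
  2+5 = 7
  2+2 = 4
  7+5 = 4 carry 1
  1+1+1 = 3
  7+7 = 6 carry 1
  0+1+1 = 2

0o26344747730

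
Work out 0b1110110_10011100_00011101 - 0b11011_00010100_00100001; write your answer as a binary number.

Subtract column by column in base 2:
  1-1 → 0
  0-0 → 0
  1-0 → 1
  1-0 → 1
  1-0 → 1
  0-1 → 1 (borrow)
  0-0-1 → 1 (borrow)
  0-0-1 → 1 (borrow)
  0-0-1 → 1 (borrow)
  0-0-1 → 1 (borrow)
  1-1-1 → 1 (borrow)
  1-0-1 → 0
  1-1 → 0
  0-0 → 0
  0-0 → 0
  1-0 → 1
  0-1 → 1 (borrow)
  1-1-1 → 1 (borrow)
  1-0-1 → 0
  0-1 → 1 (borrow)
  1-1-1 → 1 (borrow)
  1-0-1 → 0
  1-0 → 1

0b10110111000011111111100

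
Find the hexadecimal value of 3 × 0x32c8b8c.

0x985a2a4

Multiply each base-16 digit by 3, carrying:
  c×3 = 36 → write 4 carry 2
  8×3+2 = 26 → write a carry 1
  b×3+1 = 34 → write 2 carry 2
  8×3+2 = 26 → write a carry 1
  c×3+1 = 37 → write 5 carry 2
  2×3+2 = 8 → write 8
  3×3 = 9 → write 9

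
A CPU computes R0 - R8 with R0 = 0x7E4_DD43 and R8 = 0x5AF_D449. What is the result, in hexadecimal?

0x23508FA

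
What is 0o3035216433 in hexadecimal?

0x18751D1B

Each octal digit is 3 bits: 3=011 0=000 3=011 5=101 2=010 1=001 6=110 4=100 3=011 3=011.
Group the bits into nibbles: 0001 1000 0111 0101 0001 1101 0001 1011 → 18751D1B.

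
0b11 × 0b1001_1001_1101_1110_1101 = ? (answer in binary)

Multiply each base-2 digit by 3, carrying:
  1×3 = 3 → write 1 carry 1
  0×3+1 = 1 → write 1
  1×3 = 3 → write 1 carry 1
  1×3+1 = 4 → write 0 carry 2
  0×3+2 = 2 → write 0 carry 1
  1×3+1 = 4 → write 0 carry 2
  1×3+2 = 5 → write 1 carry 2
  1×3+2 = 5 → write 1 carry 2
  1×3+2 = 5 → write 1 carry 2
  0×3+2 = 2 → write 0 carry 1
  1×3+1 = 4 → write 0 carry 2
  1×3+2 = 5 → write 1 carry 2
  1×3+2 = 5 → write 1 carry 2
  0×3+2 = 2 → write 0 carry 1
  0×3+1 = 1 → write 1
  1×3 = 3 → write 1 carry 1
  1×3+1 = 4 → write 0 carry 2
  0×3+2 = 2 → write 0 carry 1
  0×3+1 = 1 → write 1
  1×3 = 3 → write 1 carry 1
  remaining carry: 1

0b111001101100111000111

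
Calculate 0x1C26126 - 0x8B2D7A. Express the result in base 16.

0x13733AC

Subtract column by column in base 16:
  6-A → C (borrow)
  2-7-1 → A (borrow)
  1-D-1 → 3 (borrow)
  6-2-1 → 3
  2-B → 7 (borrow)
  C-8-1 → 3
  1-0 → 1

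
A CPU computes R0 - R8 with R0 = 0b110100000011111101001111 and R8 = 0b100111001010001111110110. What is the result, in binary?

Subtract column by column in base 2:
  1-0 → 1
  1-1 → 0
  1-1 → 0
  1-0 → 1
  0-1 → 1 (borrow)
  0-1-1 → 0 (borrow)
  1-1-1 → 1 (borrow)
  0-1-1 → 0 (borrow)
  1-1-1 → 1 (borrow)
  1-1-1 → 1 (borrow)
  1-0-1 → 0
  1-0 → 1
  1-0 → 1
  1-1 → 0
  0-0 → 0
  0-1 → 1 (borrow)
  0-0-1 → 1 (borrow)
  0-0-1 → 1 (borrow)
  0-1-1 → 0 (borrow)
  0-1-1 → 0 (borrow)
  1-1-1 → 1 (borrow)
  0-0-1 → 1 (borrow)
  1-0-1 → 0
  1-1 → 0

0b1100111001101101011001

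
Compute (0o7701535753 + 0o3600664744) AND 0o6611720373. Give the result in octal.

Add column by column in base 8, right to left:
  3+4 = 7
  5+4 = 1 carry 1
  7+7+1 = 7 carry 1
  5+4+1 = 2 carry 1
  3+6+1 = 2 carry 1
  5+6+1 = 4 carry 1
  1+0+1 = 2
  0+0 = 0
  7+6 = 5 carry 1
  7+3+1 = 3 carry 1
  final carry 1
Sum = 0o13502422717; now AND with 0o6611720373:
  1&0=0, 3&6=2, 5&6=4, 0&1=0, 2&1=0, 4&7=4, 2&2=2, 2&0=0, 7&3=3, 1&7=1, 7&3=3

0o2400420313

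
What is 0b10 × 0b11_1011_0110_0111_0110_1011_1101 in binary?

Multiply each base-2 digit by 2, carrying:
  1×2 = 2 → write 0 carry 1
  0×2+1 = 1 → write 1
  1×2 = 2 → write 0 carry 1
  1×2+1 = 3 → write 1 carry 1
  1×2+1 = 3 → write 1 carry 1
  1×2+1 = 3 → write 1 carry 1
  0×2+1 = 1 → write 1
  1×2 = 2 → write 0 carry 1
  0×2+1 = 1 → write 1
  1×2 = 2 → write 0 carry 1
  1×2+1 = 3 → write 1 carry 1
  0×2+1 = 1 → write 1
  1×2 = 2 → write 0 carry 1
  1×2+1 = 3 → write 1 carry 1
  1×2+1 = 3 → write 1 carry 1
  0×2+1 = 1 → write 1
  0×2 = 0 → write 0
  1×2 = 2 → write 0 carry 1
  1×2+1 = 3 → write 1 carry 1
  0×2+1 = 1 → write 1
  1×2 = 2 → write 0 carry 1
  1×2+1 = 3 → write 1 carry 1
  0×2+1 = 1 → write 1
  1×2 = 2 → write 0 carry 1
  1×2+1 = 3 → write 1 carry 1
  1×2+1 = 3 → write 1 carry 1
  remaining carry: 1

0b111011011001110110101111010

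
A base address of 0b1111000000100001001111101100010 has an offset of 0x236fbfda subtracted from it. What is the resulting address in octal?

0o12450157610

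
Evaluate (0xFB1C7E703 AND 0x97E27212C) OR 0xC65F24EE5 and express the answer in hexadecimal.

0xD75F76FE5

0xFB1C7E703 AND 0x97E27212C = 0x930072100.
Then OR with 0xC65F24EE5.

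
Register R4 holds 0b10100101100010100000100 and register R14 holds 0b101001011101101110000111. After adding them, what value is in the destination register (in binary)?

0b111110001010000010001011

Add column by column in base 2, right to left:
  0+1 = 1
  0+1 = 1
  1+1 = 0 carry 1
  0+0+1 = 1
  0+0 = 0
  0+0 = 0
  0+0 = 0
  0+1 = 1
  1+1 = 0 carry 1
  0+1+1 = 0 carry 1
  1+0+1 = 0 carry 1
  0+1+1 = 0 carry 1
  0+1+1 = 0 carry 1
  0+0+1 = 1
  1+1 = 0 carry 1
  1+1+1 = 1 carry 1
  0+1+1 = 0 carry 1
  1+0+1 = 0 carry 1
  0+1+1 = 0 carry 1
  0+0+1 = 1
  1+0 = 1
  0+1 = 1
  1+0 = 1
  0+1 = 1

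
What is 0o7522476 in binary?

Each octal digit is 3 bits: 7=111 5=101 2=010 2=010 4=100 7=111 6=110.

0b111101010010100111110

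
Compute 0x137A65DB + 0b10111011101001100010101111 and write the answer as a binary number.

0x137A65DB = 0b10011011110100110010111011011 in binary.
Add column by column in base 2, right to left:
  1+1 = 0 carry 1
  1+1+1 = 1 carry 1
  0+1+1 = 0 carry 1
  1+1+1 = 1 carry 1
  1+0+1 = 0 carry 1
  0+1+1 = 0 carry 1
  1+0+1 = 0 carry 1
  1+1+1 = 1 carry 1
  1+0+1 = 0 carry 1
  0+0+1 = 1
  1+0 = 1
  0+1 = 1
  0+1 = 1
  1+0 = 1
  1+0 = 1
  0+1 = 1
  0+0 = 0
  1+1 = 0 carry 1
  0+1+1 = 0 carry 1
  1+1+1 = 1 carry 1
  1+0+1 = 0 carry 1
  1+1+1 = 1 carry 1
  1+1+1 = 1 carry 1
  0+1+1 = 0 carry 1
  1+0+1 = 0 carry 1
  1+1+1 = 1 carry 1
  0+0+1 = 1
  0+0 = 0
  1+0 = 1

0b10110011010001111111010001010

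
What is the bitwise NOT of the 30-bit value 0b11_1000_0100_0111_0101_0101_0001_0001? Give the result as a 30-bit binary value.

Invert each bit: 111000010001110101010100010001 → 000111101110001010101011101110.

0b000111101110001010101011101110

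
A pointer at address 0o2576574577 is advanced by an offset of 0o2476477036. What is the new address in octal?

0o5275273635

Add column by column in base 8, right to left:
  7+6 = 5 carry 1
  7+3+1 = 3 carry 1
  5+0+1 = 6
  4+7 = 3 carry 1
  7+7+1 = 7 carry 1
  5+4+1 = 2 carry 1
  6+6+1 = 5 carry 1
  7+7+1 = 7 carry 1
  5+4+1 = 2 carry 1
  2+2+1 = 5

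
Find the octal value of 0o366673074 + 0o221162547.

0o610055643

Add column by column in base 8, right to left:
  4+7 = 3 carry 1
  7+4+1 = 4 carry 1
  0+5+1 = 6
  3+2 = 5
  7+6 = 5 carry 1
  6+1+1 = 0 carry 1
  6+1+1 = 0 carry 1
  6+2+1 = 1 carry 1
  3+2+1 = 6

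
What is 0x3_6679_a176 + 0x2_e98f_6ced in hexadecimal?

Add column by column in base 16, right to left:
  6+d = 3 carry 1
  7+e+1 = 6 carry 1
  1+c+1 = e
  a+6 = 0 carry 1
  9+f+1 = 9 carry 1
  7+8+1 = 0 carry 1
  6+9+1 = 0 carry 1
  6+e+1 = 5 carry 1
  3+2+1 = 6

0x650090e63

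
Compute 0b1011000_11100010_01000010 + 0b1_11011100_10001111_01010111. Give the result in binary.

0b10001101010111000110011001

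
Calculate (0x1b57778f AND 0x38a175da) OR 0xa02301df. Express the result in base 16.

0xb82375df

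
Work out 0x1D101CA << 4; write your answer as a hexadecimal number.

0x1D101CA0

Shifting left by 4 bits = 1 hex digit: append 1 zero.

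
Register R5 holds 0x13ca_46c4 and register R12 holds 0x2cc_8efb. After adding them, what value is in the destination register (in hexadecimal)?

Add column by column in base 16, right to left:
  4+b = f
  c+f = b carry 1
  6+e+1 = 5 carry 1
  4+8+1 = d
  a+c = 6 carry 1
  c+c+1 = 9 carry 1
  3+2+1 = 6
  1+0 = 1

0x1696d5bf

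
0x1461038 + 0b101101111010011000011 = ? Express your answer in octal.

0o127202373

0x1461038 = 0o121410070 in octal.
0b101101111010011000011 = 0o5572303 in octal.
Add column by column in base 8, right to left:
  0+3 = 3
  7+0 = 7
  0+3 = 3
  0+2 = 2
  1+7 = 0 carry 1
  4+5+1 = 2 carry 1
  1+5+1 = 7
  2+0 = 2
  1+0 = 1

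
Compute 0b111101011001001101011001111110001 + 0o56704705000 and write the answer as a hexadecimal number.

0x3623A3DF1

0b111101011001001101011001111110001 = 0x1EB26B3F1 in hexadecimal.
0o56704705000 = 0x177138A00 in hexadecimal.
Add column by column in base 16, right to left:
  1+0 = 1
  F+0 = F
  3+A = D
  B+8 = 3 carry 1
  6+3+1 = A
  2+1 = 3
  B+7 = 2 carry 1
  E+7+1 = 6 carry 1
  1+1+1 = 3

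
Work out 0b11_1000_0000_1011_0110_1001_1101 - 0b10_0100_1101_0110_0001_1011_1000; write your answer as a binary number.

Subtract column by column in base 2:
  1-0 → 1
  0-0 → 0
  1-0 → 1
  1-1 → 0
  1-1 → 0
  0-1 → 1 (borrow)
  0-0-1 → 1 (borrow)
  1-1-1 → 1 (borrow)
  0-1-1 → 0 (borrow)
  1-0-1 → 0
  1-0 → 1
  0-0 → 0
  1-0 → 1
  1-1 → 0
  0-1 → 1 (borrow)
  1-0-1 → 0
  0-1 → 1 (borrow)
  0-0-1 → 1 (borrow)
  0-1-1 → 0 (borrow)
  0-1-1 → 0 (borrow)
  0-0-1 → 1 (borrow)
  0-0-1 → 1 (borrow)
  0-1-1 → 0 (borrow)
  1-0-1 → 0
  1-0 → 1
  1-1 → 0

0b1001100110101010011100101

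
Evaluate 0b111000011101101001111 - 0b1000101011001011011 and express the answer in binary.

Subtract column by column in base 2:
  1-1 → 0
  1-1 → 0
  1-0 → 1
  1-1 → 0
  0-1 → 1 (borrow)
  0-0-1 → 1 (borrow)
  1-1-1 → 1 (borrow)
  0-0-1 → 1 (borrow)
  1-0-1 → 0
  1-1 → 0
  0-1 → 1 (borrow)
  1-0-1 → 0
  1-1 → 0
  1-0 → 1
  0-1 → 1 (borrow)
  0-0-1 → 1 (borrow)
  0-0-1 → 1 (borrow)
  0-0-1 → 1 (borrow)
  1-1-1 → 1 (borrow)
  1-0-1 → 0
  1-0 → 1

0b101111110010011110100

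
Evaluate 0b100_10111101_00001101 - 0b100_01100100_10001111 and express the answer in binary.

0b101100001111110

Subtract column by column in base 2:
  1-1 → 0
  0-1 → 1 (borrow)
  1-1-1 → 1 (borrow)
  1-1-1 → 1 (borrow)
  0-0-1 → 1 (borrow)
  0-0-1 → 1 (borrow)
  0-0-1 → 1 (borrow)
  0-1-1 → 0 (borrow)
  1-0-1 → 0
  0-0 → 0
  1-1 → 0
  1-0 → 1
  1-0 → 1
  1-1 → 0
  0-1 → 1 (borrow)
  1-0-1 → 0
  0-0 → 0
  0-0 → 0
  1-1 → 0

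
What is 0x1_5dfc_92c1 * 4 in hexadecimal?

0x577f24b04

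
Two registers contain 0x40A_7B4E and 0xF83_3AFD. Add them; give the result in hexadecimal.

Add column by column in base 16, right to left:
  E+D = B carry 1
  4+F+1 = 4 carry 1
  B+A+1 = 6 carry 1
  7+3+1 = B
  A+3 = D
  0+8 = 8
  4+F = 3 carry 1
  final carry 1

0x138DB64B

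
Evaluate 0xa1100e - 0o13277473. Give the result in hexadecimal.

0x7390d3

0o13277473 = 0x2d7f3b in hexadecimal.
Subtract column by column in base 16:
  e-b → 3
  0-3 → d (borrow)
  0-f-1 → 0 (borrow)
  1-7-1 → 9 (borrow)
  1-d-1 → 3 (borrow)
  a-2-1 → 7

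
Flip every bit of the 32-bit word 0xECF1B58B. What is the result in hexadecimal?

Each hex digit d becomes F−d:
  E→1, C→3, F→0, 1→E, B→4, 5→A, 8→7, B→4

0x130E4A74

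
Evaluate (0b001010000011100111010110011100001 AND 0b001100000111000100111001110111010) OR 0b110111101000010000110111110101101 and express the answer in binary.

0b001010000011100111010110011100001 AND 0b001100000111000100111001110111010 = 0b001000000011000100010000010100000.
Then OR with 0b110111101000010000110111110101101.

0b111111101011010100110111110101101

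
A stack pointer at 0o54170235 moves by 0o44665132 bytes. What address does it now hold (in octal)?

Add column by column in base 8, right to left:
  5+2 = 7
  3+3 = 6
  2+1 = 3
  0+5 = 5
  7+6 = 5 carry 1
  1+6+1 = 0 carry 1
  4+4+1 = 1 carry 1
  5+4+1 = 2 carry 1
  final carry 1

0o121055367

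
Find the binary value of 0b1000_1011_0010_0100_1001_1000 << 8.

0b10001011001001001001100000000000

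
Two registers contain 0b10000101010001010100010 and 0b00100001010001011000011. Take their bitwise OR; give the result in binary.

OR bit by bit (1 where either bit is 1):
  10000101010001010100010
| 00100001010001011000011
= 10100101010001011100011

0b10100101010001011100011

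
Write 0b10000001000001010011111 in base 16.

0x40829F

Group the bits into nibbles: 0100 0000 1000 0010 1001 1111 → 40829F.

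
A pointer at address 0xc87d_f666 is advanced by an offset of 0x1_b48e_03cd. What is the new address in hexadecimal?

Add column by column in base 16, right to left:
  6+d = 3 carry 1
  6+c+1 = 3 carry 1
  6+3+1 = a
  f+0 = f
  d+e = b carry 1
  7+8+1 = 0 carry 1
  8+4+1 = d
  c+b = 7 carry 1
  0+1+1 = 2

0x27d0bfa33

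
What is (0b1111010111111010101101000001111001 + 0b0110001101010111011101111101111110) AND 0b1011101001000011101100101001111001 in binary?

Add column by column in base 2, right to left:
  1+0 = 1
  0+1 = 1
  0+1 = 1
  1+1 = 0 carry 1
  1+1+1 = 1 carry 1
  1+1+1 = 1 carry 1
  1+1+1 = 1 carry 1
  0+0+1 = 1
  0+1 = 1
  0+1 = 1
  0+1 = 1
  0+1 = 1
  1+1 = 0 carry 1
  0+0+1 = 1
  1+1 = 0 carry 1
  1+1+1 = 1 carry 1
  0+1+1 = 0 carry 1
  1+0+1 = 0 carry 1
  0+1+1 = 0 carry 1
  1+1+1 = 1 carry 1
  0+1+1 = 0 carry 1
  1+0+1 = 0 carry 1
  1+1+1 = 1 carry 1
  1+0+1 = 0 carry 1
  1+1+1 = 1 carry 1
  1+0+1 = 0 carry 1
  1+1+1 = 1 carry 1
  0+1+1 = 0 carry 1
  1+0+1 = 0 carry 1
  0+0+1 = 1
  1+0 = 1
  1+1 = 0 carry 1
  1+1+1 = 1 carry 1
  1+0+1 = 0 carry 1
  final carry 1
Sum = 0b10101100101010010001010111111110111; now AND with 0b1011101001000011101100101001111001:
  10101100101010010001010111111110111
& 01011101001000011101100101001111001
= 00001100001000010001000101001110001

0b1100001000010001000101001110001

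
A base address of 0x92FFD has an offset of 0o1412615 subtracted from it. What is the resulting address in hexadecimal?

0x31A70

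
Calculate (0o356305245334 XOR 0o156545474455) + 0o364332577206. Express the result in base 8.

First 0o356305245334 XOR 0o156545474455 = 0o200640631761.
Add column by column in base 8, right to left:
  1+6 = 7
  6+0 = 6
  7+2 = 1 carry 1
  1+7+1 = 1 carry 1
  3+7+1 = 3 carry 1
  6+5+1 = 4 carry 1
  0+2+1 = 3
  4+3 = 7
  6+3 = 1 carry 1
  0+4+1 = 5
  0+6 = 6
  2+3 = 5

0o565173431167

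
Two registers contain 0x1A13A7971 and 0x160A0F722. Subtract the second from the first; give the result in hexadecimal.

0x4099824F

Subtract column by column in base 16:
  1-2 → F (borrow)
  7-2-1 → 4
  9-7 → 2
  7-F → 8 (borrow)
  A-0-1 → 9
  3-A → 9 (borrow)
  1-0-1 → 0
  A-6 → 4
  1-1 → 0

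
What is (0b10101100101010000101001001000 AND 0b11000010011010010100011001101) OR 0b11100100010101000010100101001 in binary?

0b11100100011111000110101101001

0b10101100101010000101001001000 AND 0b11000010011010010100011001101 = 0b10000000001010000100001001000.
Then OR with 0b11100100010101000010100101001.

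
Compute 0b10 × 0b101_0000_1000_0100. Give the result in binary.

Multiply each base-2 digit by 2, carrying:
  0×2 = 0 → write 0
  0×2 = 0 → write 0
  1×2 = 2 → write 0 carry 1
  0×2+1 = 1 → write 1
  0×2 = 0 → write 0
  0×2 = 0 → write 0
  0×2 = 0 → write 0
  1×2 = 2 → write 0 carry 1
  0×2+1 = 1 → write 1
  0×2 = 0 → write 0
  0×2 = 0 → write 0
  0×2 = 0 → write 0
  1×2 = 2 → write 0 carry 1
  0×2+1 = 1 → write 1
  1×2 = 2 → write 0 carry 1
  remaining carry: 1

0b1010000100001000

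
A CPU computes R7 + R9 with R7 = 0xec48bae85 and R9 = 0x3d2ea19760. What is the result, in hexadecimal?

0x4bf32d45e5

Add column by column in base 16, right to left:
  5+0 = 5
  8+6 = e
  e+7 = 5 carry 1
  a+9+1 = 4 carry 1
  b+1+1 = d
  8+a = 2 carry 1
  4+e+1 = 3 carry 1
  c+2+1 = f
  e+d = b carry 1
  0+3+1 = 4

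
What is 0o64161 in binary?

Each octal digit is 3 bits: 6=110 4=100 1=001 6=110 1=001.

0b110100001110001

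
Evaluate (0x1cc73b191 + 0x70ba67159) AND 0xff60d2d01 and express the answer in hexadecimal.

0x8d0082000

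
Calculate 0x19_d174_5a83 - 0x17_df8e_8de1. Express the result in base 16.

0x1f1e5cca2

Subtract column by column in base 16:
  3-1 → 2
  8-e → a (borrow)
  a-d-1 → c (borrow)
  5-8-1 → c (borrow)
  4-e-1 → 5 (borrow)
  7-8-1 → e (borrow)
  1-f-1 → 1 (borrow)
  d-d-1 → f (borrow)
  9-7-1 → 1
  1-1 → 0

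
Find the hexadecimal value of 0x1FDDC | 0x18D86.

OR each hex digit independently (no carries):
  1|1=1, F|8=F, D|D=D, D|8=D, C|6=E

0x1FDDE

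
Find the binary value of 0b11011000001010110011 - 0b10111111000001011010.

0b11001001001011001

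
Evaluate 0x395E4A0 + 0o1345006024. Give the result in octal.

0o1712370264

0x395E4A0 = 0o345362240 in octal.
Add column by column in base 8, right to left:
  0+4 = 4
  4+2 = 6
  2+0 = 2
  2+6 = 0 carry 1
  6+0+1 = 7
  3+0 = 3
  5+5 = 2 carry 1
  4+4+1 = 1 carry 1
  3+3+1 = 7
  0+1 = 1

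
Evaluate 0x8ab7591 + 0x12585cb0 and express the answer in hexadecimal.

0x1b03d241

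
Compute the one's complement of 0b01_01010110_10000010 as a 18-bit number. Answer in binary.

0b101010100101111101

Invert each bit: 010101011010000010 → 101010100101111101.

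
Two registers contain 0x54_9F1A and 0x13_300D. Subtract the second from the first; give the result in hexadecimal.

0x416F0D

Subtract column by column in base 16:
  A-D → D (borrow)
  1-0-1 → 0
  F-0 → F
  9-3 → 6
  4-3 → 1
  5-1 → 4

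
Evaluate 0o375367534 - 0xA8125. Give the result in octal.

0o372667067

0xA8125 = 0o2500445 in octal.
Subtract column by column in base 8:
  4-5 → 7 (borrow)
  3-4-1 → 6 (borrow)
  5-4-1 → 0
  7-0 → 7
  6-0 → 6
  3-5 → 6 (borrow)
  5-2-1 → 2
  7-0 → 7
  3-0 → 3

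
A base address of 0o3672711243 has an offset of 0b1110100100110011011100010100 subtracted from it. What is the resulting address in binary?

0b10000010110000101101110001111

0o3672711243 = 0b11110111010111001001010100011 in binary.
Subtract column by column in base 2:
  1-0 → 1
  1-0 → 1
  0-1 → 1 (borrow)
  0-0-1 → 1 (borrow)
  0-1-1 → 0 (borrow)
  1-0-1 → 0
  0-0 → 0
  1-0 → 1
  0-1 → 1 (borrow)
  1-1-1 → 1 (borrow)
  0-1-1 → 0 (borrow)
  0-0-1 → 1 (borrow)
  1-1-1 → 1 (borrow)
  0-1-1 → 0 (borrow)
  0-0-1 → 1 (borrow)
  1-0-1 → 0
  1-1 → 0
  1-1 → 0
  0-0 → 0
  1-0 → 1
  0-1 → 1 (borrow)
  1-0-1 → 0
  1-0 → 1
  1-1 → 0
  0-0 → 0
  1-1 → 0
  1-1 → 0
  1-1 → 0
  1-0 → 1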